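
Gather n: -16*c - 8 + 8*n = -16*c + 8*n - 8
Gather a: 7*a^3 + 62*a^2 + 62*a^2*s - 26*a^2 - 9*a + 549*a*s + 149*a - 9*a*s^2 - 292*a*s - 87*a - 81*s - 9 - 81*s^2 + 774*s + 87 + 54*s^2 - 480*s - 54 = 7*a^3 + a^2*(62*s + 36) + a*(-9*s^2 + 257*s + 53) - 27*s^2 + 213*s + 24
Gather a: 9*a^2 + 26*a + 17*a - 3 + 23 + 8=9*a^2 + 43*a + 28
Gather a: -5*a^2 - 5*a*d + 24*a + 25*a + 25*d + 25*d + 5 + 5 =-5*a^2 + a*(49 - 5*d) + 50*d + 10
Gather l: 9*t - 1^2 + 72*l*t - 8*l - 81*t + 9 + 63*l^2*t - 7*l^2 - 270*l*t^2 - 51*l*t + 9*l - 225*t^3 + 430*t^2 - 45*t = l^2*(63*t - 7) + l*(-270*t^2 + 21*t + 1) - 225*t^3 + 430*t^2 - 117*t + 8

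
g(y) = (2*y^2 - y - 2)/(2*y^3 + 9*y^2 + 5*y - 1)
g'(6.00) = 0.00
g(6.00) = 0.08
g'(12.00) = 0.00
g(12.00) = 0.06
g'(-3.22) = -3.75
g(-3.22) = 2.33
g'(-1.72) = -0.16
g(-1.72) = 0.82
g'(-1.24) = 0.24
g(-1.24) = 0.82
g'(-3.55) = -19.50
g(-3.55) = 5.15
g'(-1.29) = 0.16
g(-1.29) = 0.81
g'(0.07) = 36.57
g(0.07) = 3.40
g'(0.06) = 29.28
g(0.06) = 3.08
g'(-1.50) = -0.04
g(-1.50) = 0.80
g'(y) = (4*y - 1)/(2*y^3 + 9*y^2 + 5*y - 1) + (-6*y^2 - 18*y - 5)*(2*y^2 - y - 2)/(2*y^3 + 9*y^2 + 5*y - 1)^2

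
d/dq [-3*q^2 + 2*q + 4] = 2 - 6*q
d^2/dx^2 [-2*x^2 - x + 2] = -4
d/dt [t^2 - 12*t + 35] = 2*t - 12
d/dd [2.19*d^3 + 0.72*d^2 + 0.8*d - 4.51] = 6.57*d^2 + 1.44*d + 0.8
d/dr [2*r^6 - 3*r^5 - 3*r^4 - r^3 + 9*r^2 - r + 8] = 12*r^5 - 15*r^4 - 12*r^3 - 3*r^2 + 18*r - 1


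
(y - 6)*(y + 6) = y^2 - 36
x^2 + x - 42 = (x - 6)*(x + 7)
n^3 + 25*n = n*(n - 5*I)*(n + 5*I)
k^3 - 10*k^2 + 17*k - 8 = (k - 8)*(k - 1)^2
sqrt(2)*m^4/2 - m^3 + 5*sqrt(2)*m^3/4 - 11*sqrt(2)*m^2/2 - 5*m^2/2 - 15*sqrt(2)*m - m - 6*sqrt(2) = (m/2 + 1)*(m - 3*sqrt(2))*(m + 2*sqrt(2))*(sqrt(2)*m + sqrt(2)/2)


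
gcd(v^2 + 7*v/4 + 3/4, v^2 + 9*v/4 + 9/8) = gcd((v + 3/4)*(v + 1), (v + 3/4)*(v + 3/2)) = v + 3/4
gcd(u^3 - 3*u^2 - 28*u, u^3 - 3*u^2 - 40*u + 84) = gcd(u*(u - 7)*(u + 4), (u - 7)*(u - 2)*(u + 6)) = u - 7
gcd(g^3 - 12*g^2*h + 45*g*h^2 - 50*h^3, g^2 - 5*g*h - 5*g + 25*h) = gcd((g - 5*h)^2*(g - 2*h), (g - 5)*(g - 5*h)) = g - 5*h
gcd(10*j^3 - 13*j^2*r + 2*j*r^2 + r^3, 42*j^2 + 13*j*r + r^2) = 1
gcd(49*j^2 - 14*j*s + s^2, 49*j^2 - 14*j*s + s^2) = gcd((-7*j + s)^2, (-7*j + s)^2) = 49*j^2 - 14*j*s + s^2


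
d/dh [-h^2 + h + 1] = 1 - 2*h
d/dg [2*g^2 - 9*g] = 4*g - 9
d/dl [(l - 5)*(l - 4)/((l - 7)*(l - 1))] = (l^2 - 26*l + 97)/(l^4 - 16*l^3 + 78*l^2 - 112*l + 49)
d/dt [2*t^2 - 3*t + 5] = 4*t - 3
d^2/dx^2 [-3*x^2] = -6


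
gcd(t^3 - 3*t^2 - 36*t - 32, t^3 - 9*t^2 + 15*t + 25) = t + 1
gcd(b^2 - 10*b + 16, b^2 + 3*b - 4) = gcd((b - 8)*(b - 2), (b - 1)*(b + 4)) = 1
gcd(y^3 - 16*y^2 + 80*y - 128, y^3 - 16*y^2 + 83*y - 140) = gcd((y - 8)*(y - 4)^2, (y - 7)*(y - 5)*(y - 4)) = y - 4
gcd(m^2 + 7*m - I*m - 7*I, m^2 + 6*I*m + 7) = m - I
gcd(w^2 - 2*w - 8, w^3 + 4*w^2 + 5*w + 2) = w + 2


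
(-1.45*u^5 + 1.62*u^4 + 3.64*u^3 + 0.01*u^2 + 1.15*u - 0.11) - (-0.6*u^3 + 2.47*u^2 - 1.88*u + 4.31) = -1.45*u^5 + 1.62*u^4 + 4.24*u^3 - 2.46*u^2 + 3.03*u - 4.42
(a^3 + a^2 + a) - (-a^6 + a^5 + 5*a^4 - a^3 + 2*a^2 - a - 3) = a^6 - a^5 - 5*a^4 + 2*a^3 - a^2 + 2*a + 3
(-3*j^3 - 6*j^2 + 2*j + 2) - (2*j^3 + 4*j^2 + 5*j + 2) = -5*j^3 - 10*j^2 - 3*j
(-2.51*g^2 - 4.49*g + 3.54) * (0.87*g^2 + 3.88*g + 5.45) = -2.1837*g^4 - 13.6451*g^3 - 28.0209*g^2 - 10.7353*g + 19.293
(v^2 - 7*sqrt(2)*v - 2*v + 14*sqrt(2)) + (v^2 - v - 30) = 2*v^2 - 7*sqrt(2)*v - 3*v - 30 + 14*sqrt(2)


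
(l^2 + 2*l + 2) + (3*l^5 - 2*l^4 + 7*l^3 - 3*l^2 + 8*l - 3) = 3*l^5 - 2*l^4 + 7*l^3 - 2*l^2 + 10*l - 1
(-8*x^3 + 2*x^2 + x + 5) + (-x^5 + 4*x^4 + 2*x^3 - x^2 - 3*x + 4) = -x^5 + 4*x^4 - 6*x^3 + x^2 - 2*x + 9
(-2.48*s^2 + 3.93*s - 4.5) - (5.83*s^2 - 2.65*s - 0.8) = -8.31*s^2 + 6.58*s - 3.7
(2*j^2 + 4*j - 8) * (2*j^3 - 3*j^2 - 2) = 4*j^5 + 2*j^4 - 28*j^3 + 20*j^2 - 8*j + 16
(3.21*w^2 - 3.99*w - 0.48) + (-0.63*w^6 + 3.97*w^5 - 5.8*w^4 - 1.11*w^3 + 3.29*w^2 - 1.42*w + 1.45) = -0.63*w^6 + 3.97*w^5 - 5.8*w^4 - 1.11*w^3 + 6.5*w^2 - 5.41*w + 0.97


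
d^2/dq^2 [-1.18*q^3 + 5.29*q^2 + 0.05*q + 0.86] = 10.58 - 7.08*q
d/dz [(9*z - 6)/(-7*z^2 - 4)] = 3*(21*z^2 - 28*z - 12)/(49*z^4 + 56*z^2 + 16)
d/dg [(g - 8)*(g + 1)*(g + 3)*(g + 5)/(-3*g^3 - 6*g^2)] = (-g^5 - 4*g^4 - 51*g^3 - 338*g^2 - 698*g - 480)/(3*g^3*(g^2 + 4*g + 4))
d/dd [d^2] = 2*d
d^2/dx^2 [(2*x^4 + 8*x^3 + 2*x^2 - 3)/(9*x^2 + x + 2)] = 2*(162*x^6 + 54*x^5 + 114*x^4 - 122*x^3 - 741*x^2 + 15*x + 59)/(729*x^6 + 243*x^5 + 513*x^4 + 109*x^3 + 114*x^2 + 12*x + 8)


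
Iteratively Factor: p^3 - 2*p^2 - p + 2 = (p - 2)*(p^2 - 1) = (p - 2)*(p + 1)*(p - 1)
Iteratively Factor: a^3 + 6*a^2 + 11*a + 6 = (a + 3)*(a^2 + 3*a + 2) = (a + 2)*(a + 3)*(a + 1)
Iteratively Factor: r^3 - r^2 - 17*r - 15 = (r + 3)*(r^2 - 4*r - 5) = (r + 1)*(r + 3)*(r - 5)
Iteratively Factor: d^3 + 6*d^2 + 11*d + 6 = (d + 2)*(d^2 + 4*d + 3) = (d + 2)*(d + 3)*(d + 1)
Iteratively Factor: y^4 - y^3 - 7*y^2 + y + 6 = (y + 2)*(y^3 - 3*y^2 - y + 3) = (y - 3)*(y + 2)*(y^2 - 1) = (y - 3)*(y - 1)*(y + 2)*(y + 1)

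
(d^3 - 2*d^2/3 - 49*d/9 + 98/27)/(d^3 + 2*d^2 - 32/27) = (9*d^2 - 49)/(9*d^2 + 24*d + 16)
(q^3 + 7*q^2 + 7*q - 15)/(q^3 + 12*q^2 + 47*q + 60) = (q - 1)/(q + 4)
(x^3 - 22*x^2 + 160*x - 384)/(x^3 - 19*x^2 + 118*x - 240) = (x - 8)/(x - 5)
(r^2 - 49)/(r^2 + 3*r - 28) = (r - 7)/(r - 4)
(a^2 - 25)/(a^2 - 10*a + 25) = (a + 5)/(a - 5)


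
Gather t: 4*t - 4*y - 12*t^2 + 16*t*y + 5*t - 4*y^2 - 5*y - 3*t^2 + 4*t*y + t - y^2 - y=-15*t^2 + t*(20*y + 10) - 5*y^2 - 10*y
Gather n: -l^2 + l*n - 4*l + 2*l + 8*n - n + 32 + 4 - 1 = -l^2 - 2*l + n*(l + 7) + 35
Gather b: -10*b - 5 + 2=-10*b - 3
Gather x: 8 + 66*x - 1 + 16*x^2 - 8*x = 16*x^2 + 58*x + 7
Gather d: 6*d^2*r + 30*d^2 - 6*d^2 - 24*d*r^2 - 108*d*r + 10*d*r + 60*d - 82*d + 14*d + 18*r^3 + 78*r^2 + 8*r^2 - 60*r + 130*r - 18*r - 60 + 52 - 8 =d^2*(6*r + 24) + d*(-24*r^2 - 98*r - 8) + 18*r^3 + 86*r^2 + 52*r - 16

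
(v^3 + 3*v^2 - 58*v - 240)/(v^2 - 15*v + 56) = (v^2 + 11*v + 30)/(v - 7)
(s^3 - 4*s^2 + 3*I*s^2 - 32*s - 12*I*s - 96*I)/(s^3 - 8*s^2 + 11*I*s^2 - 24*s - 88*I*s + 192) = (s + 4)/(s + 8*I)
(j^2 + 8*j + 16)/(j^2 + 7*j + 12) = (j + 4)/(j + 3)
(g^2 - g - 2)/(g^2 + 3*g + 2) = (g - 2)/(g + 2)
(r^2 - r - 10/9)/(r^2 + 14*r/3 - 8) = (9*r^2 - 9*r - 10)/(3*(3*r^2 + 14*r - 24))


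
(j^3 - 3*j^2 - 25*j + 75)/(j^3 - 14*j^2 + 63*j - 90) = (j + 5)/(j - 6)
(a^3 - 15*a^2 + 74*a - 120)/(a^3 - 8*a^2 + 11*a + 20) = (a - 6)/(a + 1)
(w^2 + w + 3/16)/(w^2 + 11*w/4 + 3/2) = (w + 1/4)/(w + 2)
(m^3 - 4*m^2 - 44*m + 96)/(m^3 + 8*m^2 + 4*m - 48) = (m - 8)/(m + 4)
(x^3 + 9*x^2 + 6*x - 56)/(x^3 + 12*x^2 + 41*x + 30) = (x^3 + 9*x^2 + 6*x - 56)/(x^3 + 12*x^2 + 41*x + 30)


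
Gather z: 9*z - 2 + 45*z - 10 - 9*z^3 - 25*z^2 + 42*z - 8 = -9*z^3 - 25*z^2 + 96*z - 20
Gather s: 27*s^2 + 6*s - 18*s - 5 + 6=27*s^2 - 12*s + 1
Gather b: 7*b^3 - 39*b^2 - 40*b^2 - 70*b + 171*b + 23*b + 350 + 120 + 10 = 7*b^3 - 79*b^2 + 124*b + 480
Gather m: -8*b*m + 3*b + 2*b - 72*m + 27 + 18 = 5*b + m*(-8*b - 72) + 45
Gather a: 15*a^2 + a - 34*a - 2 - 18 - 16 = 15*a^2 - 33*a - 36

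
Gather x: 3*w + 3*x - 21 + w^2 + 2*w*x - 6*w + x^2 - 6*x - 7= w^2 - 3*w + x^2 + x*(2*w - 3) - 28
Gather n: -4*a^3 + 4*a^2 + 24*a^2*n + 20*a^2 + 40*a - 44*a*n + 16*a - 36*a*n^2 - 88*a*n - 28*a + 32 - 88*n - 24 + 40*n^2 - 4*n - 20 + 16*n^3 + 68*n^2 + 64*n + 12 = -4*a^3 + 24*a^2 + 28*a + 16*n^3 + n^2*(108 - 36*a) + n*(24*a^2 - 132*a - 28)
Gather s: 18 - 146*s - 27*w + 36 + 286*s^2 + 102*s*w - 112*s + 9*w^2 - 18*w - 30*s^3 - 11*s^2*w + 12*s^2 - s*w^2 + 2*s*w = -30*s^3 + s^2*(298 - 11*w) + s*(-w^2 + 104*w - 258) + 9*w^2 - 45*w + 54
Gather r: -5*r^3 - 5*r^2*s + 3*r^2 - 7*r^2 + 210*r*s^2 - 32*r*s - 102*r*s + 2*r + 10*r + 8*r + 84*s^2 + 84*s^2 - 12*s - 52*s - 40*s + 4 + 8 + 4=-5*r^3 + r^2*(-5*s - 4) + r*(210*s^2 - 134*s + 20) + 168*s^2 - 104*s + 16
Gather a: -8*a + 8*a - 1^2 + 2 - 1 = 0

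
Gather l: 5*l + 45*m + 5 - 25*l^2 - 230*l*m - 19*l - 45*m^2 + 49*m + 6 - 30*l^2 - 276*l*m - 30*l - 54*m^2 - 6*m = -55*l^2 + l*(-506*m - 44) - 99*m^2 + 88*m + 11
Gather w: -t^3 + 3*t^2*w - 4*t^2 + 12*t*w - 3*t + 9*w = -t^3 - 4*t^2 - 3*t + w*(3*t^2 + 12*t + 9)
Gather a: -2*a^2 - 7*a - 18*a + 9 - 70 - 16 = -2*a^2 - 25*a - 77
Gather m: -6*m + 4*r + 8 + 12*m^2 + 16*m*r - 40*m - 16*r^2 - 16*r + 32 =12*m^2 + m*(16*r - 46) - 16*r^2 - 12*r + 40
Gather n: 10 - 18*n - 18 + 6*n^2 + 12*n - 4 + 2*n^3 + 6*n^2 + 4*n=2*n^3 + 12*n^2 - 2*n - 12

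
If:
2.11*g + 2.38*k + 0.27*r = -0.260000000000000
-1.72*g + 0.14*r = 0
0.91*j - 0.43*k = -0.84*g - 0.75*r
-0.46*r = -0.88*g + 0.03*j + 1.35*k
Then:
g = 0.11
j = -1.41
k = -0.36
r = 1.38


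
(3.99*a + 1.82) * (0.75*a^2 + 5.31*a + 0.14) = 2.9925*a^3 + 22.5519*a^2 + 10.2228*a + 0.2548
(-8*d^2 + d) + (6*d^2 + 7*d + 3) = -2*d^2 + 8*d + 3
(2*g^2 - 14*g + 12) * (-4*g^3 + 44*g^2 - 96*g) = -8*g^5 + 144*g^4 - 856*g^3 + 1872*g^2 - 1152*g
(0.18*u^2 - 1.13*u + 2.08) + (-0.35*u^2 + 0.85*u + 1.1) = -0.17*u^2 - 0.28*u + 3.18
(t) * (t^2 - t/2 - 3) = t^3 - t^2/2 - 3*t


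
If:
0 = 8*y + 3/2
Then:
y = -3/16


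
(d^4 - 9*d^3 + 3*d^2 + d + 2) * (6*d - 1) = 6*d^5 - 55*d^4 + 27*d^3 + 3*d^2 + 11*d - 2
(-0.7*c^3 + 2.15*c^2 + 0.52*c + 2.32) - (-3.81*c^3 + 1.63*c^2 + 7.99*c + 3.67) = 3.11*c^3 + 0.52*c^2 - 7.47*c - 1.35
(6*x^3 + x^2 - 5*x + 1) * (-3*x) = -18*x^4 - 3*x^3 + 15*x^2 - 3*x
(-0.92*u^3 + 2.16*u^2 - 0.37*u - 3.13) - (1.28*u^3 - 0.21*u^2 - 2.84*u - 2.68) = -2.2*u^3 + 2.37*u^2 + 2.47*u - 0.45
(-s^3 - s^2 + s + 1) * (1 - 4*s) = 4*s^4 + 3*s^3 - 5*s^2 - 3*s + 1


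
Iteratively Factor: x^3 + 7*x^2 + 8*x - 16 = (x - 1)*(x^2 + 8*x + 16) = (x - 1)*(x + 4)*(x + 4)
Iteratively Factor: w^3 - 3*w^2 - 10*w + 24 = (w - 4)*(w^2 + w - 6) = (w - 4)*(w - 2)*(w + 3)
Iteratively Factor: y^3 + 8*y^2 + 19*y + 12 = (y + 4)*(y^2 + 4*y + 3) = (y + 1)*(y + 4)*(y + 3)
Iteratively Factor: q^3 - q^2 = (q)*(q^2 - q) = q*(q - 1)*(q)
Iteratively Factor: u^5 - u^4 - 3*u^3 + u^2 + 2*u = (u - 1)*(u^4 - 3*u^2 - 2*u) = u*(u - 1)*(u^3 - 3*u - 2) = u*(u - 1)*(u + 1)*(u^2 - u - 2) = u*(u - 1)*(u + 1)^2*(u - 2)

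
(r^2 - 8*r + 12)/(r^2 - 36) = (r - 2)/(r + 6)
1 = 1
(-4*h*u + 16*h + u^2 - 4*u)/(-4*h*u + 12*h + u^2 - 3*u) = (u - 4)/(u - 3)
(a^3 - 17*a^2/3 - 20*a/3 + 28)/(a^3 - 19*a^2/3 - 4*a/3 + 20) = (3*a + 7)/(3*a + 5)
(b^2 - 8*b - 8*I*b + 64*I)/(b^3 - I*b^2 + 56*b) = (b - 8)/(b*(b + 7*I))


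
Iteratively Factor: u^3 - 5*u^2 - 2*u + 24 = (u - 4)*(u^2 - u - 6) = (u - 4)*(u + 2)*(u - 3)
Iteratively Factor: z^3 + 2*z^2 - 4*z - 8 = (z - 2)*(z^2 + 4*z + 4) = (z - 2)*(z + 2)*(z + 2)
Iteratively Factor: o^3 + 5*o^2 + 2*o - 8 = (o + 2)*(o^2 + 3*o - 4) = (o - 1)*(o + 2)*(o + 4)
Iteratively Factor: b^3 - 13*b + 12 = (b - 1)*(b^2 + b - 12) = (b - 3)*(b - 1)*(b + 4)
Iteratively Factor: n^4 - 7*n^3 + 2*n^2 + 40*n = (n)*(n^3 - 7*n^2 + 2*n + 40) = n*(n + 2)*(n^2 - 9*n + 20) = n*(n - 4)*(n + 2)*(n - 5)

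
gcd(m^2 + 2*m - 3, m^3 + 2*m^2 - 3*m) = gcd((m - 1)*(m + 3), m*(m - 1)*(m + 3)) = m^2 + 2*m - 3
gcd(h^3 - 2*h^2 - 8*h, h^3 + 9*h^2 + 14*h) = h^2 + 2*h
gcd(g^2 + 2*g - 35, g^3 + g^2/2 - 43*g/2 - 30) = g - 5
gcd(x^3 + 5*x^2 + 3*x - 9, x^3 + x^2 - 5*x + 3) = x^2 + 2*x - 3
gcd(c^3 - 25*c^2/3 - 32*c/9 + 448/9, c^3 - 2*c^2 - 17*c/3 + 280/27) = c^2 - c/3 - 56/9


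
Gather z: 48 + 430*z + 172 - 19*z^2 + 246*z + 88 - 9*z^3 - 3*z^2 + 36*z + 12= -9*z^3 - 22*z^2 + 712*z + 320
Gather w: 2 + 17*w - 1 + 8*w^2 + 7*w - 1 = 8*w^2 + 24*w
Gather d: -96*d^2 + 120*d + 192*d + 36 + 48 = -96*d^2 + 312*d + 84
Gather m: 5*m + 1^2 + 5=5*m + 6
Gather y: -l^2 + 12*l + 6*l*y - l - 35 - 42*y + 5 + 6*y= -l^2 + 11*l + y*(6*l - 36) - 30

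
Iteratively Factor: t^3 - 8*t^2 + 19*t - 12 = (t - 4)*(t^2 - 4*t + 3) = (t - 4)*(t - 3)*(t - 1)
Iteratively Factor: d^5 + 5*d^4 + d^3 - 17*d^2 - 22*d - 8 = (d + 4)*(d^4 + d^3 - 3*d^2 - 5*d - 2) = (d + 1)*(d + 4)*(d^3 - 3*d - 2) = (d + 1)^2*(d + 4)*(d^2 - d - 2) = (d - 2)*(d + 1)^2*(d + 4)*(d + 1)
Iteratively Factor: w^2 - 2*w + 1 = (w - 1)*(w - 1)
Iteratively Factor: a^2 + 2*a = (a + 2)*(a)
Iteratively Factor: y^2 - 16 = (y + 4)*(y - 4)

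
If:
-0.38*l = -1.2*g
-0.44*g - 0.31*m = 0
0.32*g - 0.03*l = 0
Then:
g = 0.00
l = 0.00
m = 0.00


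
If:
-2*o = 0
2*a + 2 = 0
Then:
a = -1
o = 0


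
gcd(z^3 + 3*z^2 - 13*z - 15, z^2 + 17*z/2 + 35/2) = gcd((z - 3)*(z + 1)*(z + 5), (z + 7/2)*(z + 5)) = z + 5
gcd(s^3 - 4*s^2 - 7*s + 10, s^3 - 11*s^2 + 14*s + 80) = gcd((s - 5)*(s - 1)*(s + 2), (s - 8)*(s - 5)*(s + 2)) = s^2 - 3*s - 10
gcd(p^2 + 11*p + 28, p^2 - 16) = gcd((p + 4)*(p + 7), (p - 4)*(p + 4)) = p + 4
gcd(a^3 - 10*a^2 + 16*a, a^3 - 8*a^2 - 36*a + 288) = a - 8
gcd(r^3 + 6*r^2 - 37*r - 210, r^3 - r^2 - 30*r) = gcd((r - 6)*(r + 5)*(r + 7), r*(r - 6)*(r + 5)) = r^2 - r - 30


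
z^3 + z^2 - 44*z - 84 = (z - 7)*(z + 2)*(z + 6)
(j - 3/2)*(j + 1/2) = j^2 - j - 3/4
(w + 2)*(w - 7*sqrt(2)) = w^2 - 7*sqrt(2)*w + 2*w - 14*sqrt(2)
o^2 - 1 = (o - 1)*(o + 1)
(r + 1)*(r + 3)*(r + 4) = r^3 + 8*r^2 + 19*r + 12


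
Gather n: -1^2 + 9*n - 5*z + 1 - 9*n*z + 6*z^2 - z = n*(9 - 9*z) + 6*z^2 - 6*z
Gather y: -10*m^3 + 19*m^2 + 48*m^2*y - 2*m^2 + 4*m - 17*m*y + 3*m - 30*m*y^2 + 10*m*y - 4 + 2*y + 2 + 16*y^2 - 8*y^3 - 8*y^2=-10*m^3 + 17*m^2 + 7*m - 8*y^3 + y^2*(8 - 30*m) + y*(48*m^2 - 7*m + 2) - 2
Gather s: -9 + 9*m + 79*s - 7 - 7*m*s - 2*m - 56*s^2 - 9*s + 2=7*m - 56*s^2 + s*(70 - 7*m) - 14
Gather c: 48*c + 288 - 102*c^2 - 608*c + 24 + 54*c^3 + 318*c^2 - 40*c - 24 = 54*c^3 + 216*c^2 - 600*c + 288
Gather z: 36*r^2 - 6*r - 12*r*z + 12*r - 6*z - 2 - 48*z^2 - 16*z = 36*r^2 + 6*r - 48*z^2 + z*(-12*r - 22) - 2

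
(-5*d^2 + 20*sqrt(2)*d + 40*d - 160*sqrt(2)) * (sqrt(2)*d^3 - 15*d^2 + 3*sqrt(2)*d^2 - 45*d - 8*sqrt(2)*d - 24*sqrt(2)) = -5*sqrt(2)*d^5 + 25*sqrt(2)*d^4 + 115*d^4 - 575*d^3 - 140*sqrt(2)*d^3 - 3080*d^2 + 1300*sqrt(2)*d^2 + 1600*d + 6240*sqrt(2)*d + 7680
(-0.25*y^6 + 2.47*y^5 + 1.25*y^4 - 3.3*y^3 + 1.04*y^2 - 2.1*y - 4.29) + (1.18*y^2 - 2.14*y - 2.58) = -0.25*y^6 + 2.47*y^5 + 1.25*y^4 - 3.3*y^3 + 2.22*y^2 - 4.24*y - 6.87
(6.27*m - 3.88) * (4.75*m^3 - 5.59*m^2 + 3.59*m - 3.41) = 29.7825*m^4 - 53.4793*m^3 + 44.1985*m^2 - 35.3099*m + 13.2308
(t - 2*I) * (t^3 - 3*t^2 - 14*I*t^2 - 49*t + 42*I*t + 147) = t^4 - 3*t^3 - 16*I*t^3 - 77*t^2 + 48*I*t^2 + 231*t + 98*I*t - 294*I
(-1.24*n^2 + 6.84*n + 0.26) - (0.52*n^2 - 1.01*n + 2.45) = -1.76*n^2 + 7.85*n - 2.19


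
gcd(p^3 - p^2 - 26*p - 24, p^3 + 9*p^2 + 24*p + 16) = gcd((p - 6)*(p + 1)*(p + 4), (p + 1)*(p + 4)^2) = p^2 + 5*p + 4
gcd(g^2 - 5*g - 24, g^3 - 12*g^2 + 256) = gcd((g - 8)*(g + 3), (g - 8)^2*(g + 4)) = g - 8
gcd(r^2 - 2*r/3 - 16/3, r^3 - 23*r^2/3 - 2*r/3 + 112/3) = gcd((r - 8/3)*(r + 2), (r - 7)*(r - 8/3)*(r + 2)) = r^2 - 2*r/3 - 16/3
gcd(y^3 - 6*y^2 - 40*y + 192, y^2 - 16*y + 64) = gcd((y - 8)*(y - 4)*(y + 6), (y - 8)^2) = y - 8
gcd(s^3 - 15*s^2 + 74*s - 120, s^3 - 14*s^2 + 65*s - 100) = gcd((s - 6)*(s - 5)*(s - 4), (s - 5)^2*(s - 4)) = s^2 - 9*s + 20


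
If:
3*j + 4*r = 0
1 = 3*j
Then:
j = 1/3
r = -1/4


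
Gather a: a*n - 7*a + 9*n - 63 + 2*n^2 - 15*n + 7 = a*(n - 7) + 2*n^2 - 6*n - 56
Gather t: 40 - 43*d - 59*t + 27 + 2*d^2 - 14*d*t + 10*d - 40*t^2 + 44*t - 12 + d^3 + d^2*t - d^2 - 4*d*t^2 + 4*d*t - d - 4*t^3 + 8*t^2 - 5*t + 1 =d^3 + d^2 - 34*d - 4*t^3 + t^2*(-4*d - 32) + t*(d^2 - 10*d - 20) + 56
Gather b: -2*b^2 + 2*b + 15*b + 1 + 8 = -2*b^2 + 17*b + 9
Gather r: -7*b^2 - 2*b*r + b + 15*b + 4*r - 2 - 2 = -7*b^2 + 16*b + r*(4 - 2*b) - 4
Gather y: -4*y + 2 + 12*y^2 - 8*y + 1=12*y^2 - 12*y + 3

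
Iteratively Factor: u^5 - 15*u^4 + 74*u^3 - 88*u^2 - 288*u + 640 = (u - 4)*(u^4 - 11*u^3 + 30*u^2 + 32*u - 160) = (u - 4)*(u + 2)*(u^3 - 13*u^2 + 56*u - 80) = (u - 4)^2*(u + 2)*(u^2 - 9*u + 20) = (u - 5)*(u - 4)^2*(u + 2)*(u - 4)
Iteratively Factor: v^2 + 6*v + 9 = (v + 3)*(v + 3)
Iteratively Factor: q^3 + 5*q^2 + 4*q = (q + 1)*(q^2 + 4*q) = q*(q + 1)*(q + 4)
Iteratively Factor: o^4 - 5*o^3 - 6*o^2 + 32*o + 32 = (o + 1)*(o^3 - 6*o^2 + 32) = (o + 1)*(o + 2)*(o^2 - 8*o + 16) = (o - 4)*(o + 1)*(o + 2)*(o - 4)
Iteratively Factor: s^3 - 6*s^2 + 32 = (s + 2)*(s^2 - 8*s + 16) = (s - 4)*(s + 2)*(s - 4)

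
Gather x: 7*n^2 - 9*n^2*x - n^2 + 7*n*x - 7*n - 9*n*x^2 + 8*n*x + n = 6*n^2 - 9*n*x^2 - 6*n + x*(-9*n^2 + 15*n)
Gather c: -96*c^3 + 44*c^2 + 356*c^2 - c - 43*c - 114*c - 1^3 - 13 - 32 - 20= -96*c^3 + 400*c^2 - 158*c - 66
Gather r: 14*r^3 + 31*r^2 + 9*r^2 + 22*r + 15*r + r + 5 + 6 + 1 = 14*r^3 + 40*r^2 + 38*r + 12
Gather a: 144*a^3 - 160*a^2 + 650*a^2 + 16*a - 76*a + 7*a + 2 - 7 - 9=144*a^3 + 490*a^2 - 53*a - 14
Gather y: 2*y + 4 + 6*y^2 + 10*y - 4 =6*y^2 + 12*y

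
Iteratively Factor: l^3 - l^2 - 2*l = (l)*(l^2 - l - 2) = l*(l + 1)*(l - 2)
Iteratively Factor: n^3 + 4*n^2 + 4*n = (n)*(n^2 + 4*n + 4) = n*(n + 2)*(n + 2)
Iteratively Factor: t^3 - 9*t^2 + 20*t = (t)*(t^2 - 9*t + 20) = t*(t - 5)*(t - 4)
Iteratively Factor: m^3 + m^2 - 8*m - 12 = (m - 3)*(m^2 + 4*m + 4) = (m - 3)*(m + 2)*(m + 2)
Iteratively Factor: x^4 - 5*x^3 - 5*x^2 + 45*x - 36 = (x - 3)*(x^3 - 2*x^2 - 11*x + 12) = (x - 4)*(x - 3)*(x^2 + 2*x - 3) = (x - 4)*(x - 3)*(x + 3)*(x - 1)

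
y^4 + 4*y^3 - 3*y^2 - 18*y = y*(y - 2)*(y + 3)^2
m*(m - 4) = m^2 - 4*m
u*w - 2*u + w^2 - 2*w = (u + w)*(w - 2)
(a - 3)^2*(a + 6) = a^3 - 27*a + 54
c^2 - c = c*(c - 1)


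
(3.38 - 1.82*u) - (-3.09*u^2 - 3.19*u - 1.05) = 3.09*u^2 + 1.37*u + 4.43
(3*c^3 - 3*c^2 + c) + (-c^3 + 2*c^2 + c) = 2*c^3 - c^2 + 2*c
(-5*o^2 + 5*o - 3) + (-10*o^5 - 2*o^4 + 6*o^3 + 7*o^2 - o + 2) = -10*o^5 - 2*o^4 + 6*o^3 + 2*o^2 + 4*o - 1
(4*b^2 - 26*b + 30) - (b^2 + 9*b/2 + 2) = 3*b^2 - 61*b/2 + 28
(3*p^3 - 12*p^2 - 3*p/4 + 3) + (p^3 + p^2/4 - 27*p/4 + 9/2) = 4*p^3 - 47*p^2/4 - 15*p/2 + 15/2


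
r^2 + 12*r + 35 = (r + 5)*(r + 7)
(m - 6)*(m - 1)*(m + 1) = m^3 - 6*m^2 - m + 6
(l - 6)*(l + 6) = l^2 - 36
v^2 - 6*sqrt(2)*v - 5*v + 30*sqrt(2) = (v - 5)*(v - 6*sqrt(2))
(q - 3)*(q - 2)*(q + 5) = q^3 - 19*q + 30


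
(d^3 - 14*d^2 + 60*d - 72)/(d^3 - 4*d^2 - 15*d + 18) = (d^2 - 8*d + 12)/(d^2 + 2*d - 3)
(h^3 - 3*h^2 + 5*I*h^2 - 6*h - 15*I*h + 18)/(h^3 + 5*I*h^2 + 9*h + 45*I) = (h^2 + h*(-3 + 2*I) - 6*I)/(h^2 + 2*I*h + 15)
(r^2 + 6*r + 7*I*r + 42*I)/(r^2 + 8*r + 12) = (r + 7*I)/(r + 2)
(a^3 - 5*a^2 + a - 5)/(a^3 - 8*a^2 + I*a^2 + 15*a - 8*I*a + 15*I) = (a - I)/(a - 3)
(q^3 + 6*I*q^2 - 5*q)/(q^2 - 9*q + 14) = q*(q^2 + 6*I*q - 5)/(q^2 - 9*q + 14)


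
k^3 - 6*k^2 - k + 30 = (k - 5)*(k - 3)*(k + 2)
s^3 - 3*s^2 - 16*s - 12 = (s - 6)*(s + 1)*(s + 2)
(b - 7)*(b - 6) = b^2 - 13*b + 42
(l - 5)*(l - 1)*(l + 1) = l^3 - 5*l^2 - l + 5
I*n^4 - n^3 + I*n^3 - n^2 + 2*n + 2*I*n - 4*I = (n - 1)*(n + 2)*(n + 2*I)*(I*n + 1)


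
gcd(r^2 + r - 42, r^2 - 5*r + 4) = 1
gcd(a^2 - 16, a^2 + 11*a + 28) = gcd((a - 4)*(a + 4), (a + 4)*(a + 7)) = a + 4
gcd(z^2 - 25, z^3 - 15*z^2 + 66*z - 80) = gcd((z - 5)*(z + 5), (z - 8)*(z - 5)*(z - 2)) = z - 5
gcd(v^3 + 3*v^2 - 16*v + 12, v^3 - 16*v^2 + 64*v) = 1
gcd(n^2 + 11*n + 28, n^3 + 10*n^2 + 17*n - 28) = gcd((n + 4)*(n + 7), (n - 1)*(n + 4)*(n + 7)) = n^2 + 11*n + 28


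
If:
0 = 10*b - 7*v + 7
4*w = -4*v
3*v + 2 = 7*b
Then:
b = 35/19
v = 69/19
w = -69/19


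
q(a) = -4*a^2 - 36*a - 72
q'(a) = -8*a - 36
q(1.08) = -115.55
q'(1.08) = -44.64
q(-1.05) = -38.61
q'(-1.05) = -27.60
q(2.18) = -169.49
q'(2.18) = -53.44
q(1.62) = -140.82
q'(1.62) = -48.96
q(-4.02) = 8.08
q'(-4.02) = -3.84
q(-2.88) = -1.50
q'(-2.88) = -12.96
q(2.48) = -185.88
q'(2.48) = -55.84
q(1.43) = -131.66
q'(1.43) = -47.44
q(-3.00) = 0.00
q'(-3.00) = -12.00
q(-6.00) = 0.00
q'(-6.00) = 12.00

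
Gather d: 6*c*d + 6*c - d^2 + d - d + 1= 6*c*d + 6*c - d^2 + 1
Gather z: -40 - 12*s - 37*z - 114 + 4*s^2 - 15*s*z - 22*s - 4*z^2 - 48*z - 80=4*s^2 - 34*s - 4*z^2 + z*(-15*s - 85) - 234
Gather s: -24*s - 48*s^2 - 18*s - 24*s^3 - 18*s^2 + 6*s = -24*s^3 - 66*s^2 - 36*s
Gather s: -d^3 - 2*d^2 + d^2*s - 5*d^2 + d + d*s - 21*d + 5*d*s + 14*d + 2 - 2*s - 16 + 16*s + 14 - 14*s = -d^3 - 7*d^2 - 6*d + s*(d^2 + 6*d)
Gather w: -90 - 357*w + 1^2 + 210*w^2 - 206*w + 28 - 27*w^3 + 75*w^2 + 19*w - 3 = -27*w^3 + 285*w^2 - 544*w - 64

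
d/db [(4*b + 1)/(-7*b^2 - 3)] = 2*(14*b^2 + 7*b - 6)/(49*b^4 + 42*b^2 + 9)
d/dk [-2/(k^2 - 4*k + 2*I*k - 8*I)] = 4*(k - 2 + I)/(k^2 - 4*k + 2*I*k - 8*I)^2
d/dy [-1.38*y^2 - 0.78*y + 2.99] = -2.76*y - 0.78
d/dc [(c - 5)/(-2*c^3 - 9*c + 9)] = (-2*c^3 - 9*c + 3*(c - 5)*(2*c^2 + 3) + 9)/(2*c^3 + 9*c - 9)^2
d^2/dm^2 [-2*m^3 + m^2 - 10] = 2 - 12*m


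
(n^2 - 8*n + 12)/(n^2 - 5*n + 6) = (n - 6)/(n - 3)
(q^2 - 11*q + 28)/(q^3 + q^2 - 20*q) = (q - 7)/(q*(q + 5))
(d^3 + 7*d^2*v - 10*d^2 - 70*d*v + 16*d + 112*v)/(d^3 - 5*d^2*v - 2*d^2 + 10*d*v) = (-d^2 - 7*d*v + 8*d + 56*v)/(d*(-d + 5*v))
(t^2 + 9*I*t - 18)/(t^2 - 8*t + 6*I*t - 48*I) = (t + 3*I)/(t - 8)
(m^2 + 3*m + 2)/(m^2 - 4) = (m + 1)/(m - 2)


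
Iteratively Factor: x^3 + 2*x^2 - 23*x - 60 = (x + 4)*(x^2 - 2*x - 15) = (x - 5)*(x + 4)*(x + 3)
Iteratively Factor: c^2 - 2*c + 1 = (c - 1)*(c - 1)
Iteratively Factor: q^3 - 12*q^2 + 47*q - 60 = (q - 3)*(q^2 - 9*q + 20) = (q - 4)*(q - 3)*(q - 5)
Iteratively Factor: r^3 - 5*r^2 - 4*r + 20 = (r - 5)*(r^2 - 4) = (r - 5)*(r + 2)*(r - 2)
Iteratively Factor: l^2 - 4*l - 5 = (l + 1)*(l - 5)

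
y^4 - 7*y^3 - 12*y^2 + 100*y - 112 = (y - 7)*(y - 2)^2*(y + 4)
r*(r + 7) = r^2 + 7*r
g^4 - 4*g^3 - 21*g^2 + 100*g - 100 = (g - 5)*(g - 2)^2*(g + 5)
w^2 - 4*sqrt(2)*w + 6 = (w - 3*sqrt(2))*(w - sqrt(2))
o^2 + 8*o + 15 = (o + 3)*(o + 5)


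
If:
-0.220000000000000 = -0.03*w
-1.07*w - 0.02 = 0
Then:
No Solution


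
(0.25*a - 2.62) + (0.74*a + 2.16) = 0.99*a - 0.46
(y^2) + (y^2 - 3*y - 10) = 2*y^2 - 3*y - 10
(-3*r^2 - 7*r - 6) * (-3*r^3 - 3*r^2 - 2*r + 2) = 9*r^5 + 30*r^4 + 45*r^3 + 26*r^2 - 2*r - 12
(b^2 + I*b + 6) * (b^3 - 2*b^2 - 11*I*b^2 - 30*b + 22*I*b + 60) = b^5 - 2*b^4 - 10*I*b^4 - 13*b^3 + 20*I*b^3 + 26*b^2 - 96*I*b^2 - 180*b + 192*I*b + 360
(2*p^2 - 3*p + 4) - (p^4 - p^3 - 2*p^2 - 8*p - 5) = -p^4 + p^3 + 4*p^2 + 5*p + 9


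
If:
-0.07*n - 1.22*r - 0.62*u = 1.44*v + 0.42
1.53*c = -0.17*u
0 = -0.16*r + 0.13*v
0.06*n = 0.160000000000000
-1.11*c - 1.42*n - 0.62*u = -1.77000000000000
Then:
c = 0.45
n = 2.67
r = 0.64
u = -4.06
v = 0.79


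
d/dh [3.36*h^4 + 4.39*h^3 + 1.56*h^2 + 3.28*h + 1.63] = 13.44*h^3 + 13.17*h^2 + 3.12*h + 3.28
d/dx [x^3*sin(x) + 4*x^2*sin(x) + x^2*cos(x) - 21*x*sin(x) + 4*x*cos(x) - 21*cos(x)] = x^3*cos(x) + 2*x^2*sin(x) + 4*x^2*cos(x) + 4*x*sin(x) - 19*x*cos(x) + 4*cos(x)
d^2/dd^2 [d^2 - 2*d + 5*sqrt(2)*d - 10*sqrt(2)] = 2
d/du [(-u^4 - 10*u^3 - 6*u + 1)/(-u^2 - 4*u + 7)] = 2*(u^5 + 11*u^4 + 26*u^3 - 108*u^2 + u - 19)/(u^4 + 8*u^3 + 2*u^2 - 56*u + 49)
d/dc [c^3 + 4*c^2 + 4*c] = 3*c^2 + 8*c + 4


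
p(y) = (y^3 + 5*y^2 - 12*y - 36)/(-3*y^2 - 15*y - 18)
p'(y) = (6*y + 15)*(y^3 + 5*y^2 - 12*y - 36)/(-3*y^2 - 15*y - 18)^2 + (3*y^2 + 10*y - 12)/(-3*y^2 - 15*y - 18)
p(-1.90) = 6.09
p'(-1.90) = -5.29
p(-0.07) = 2.07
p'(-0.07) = -1.03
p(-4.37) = -2.92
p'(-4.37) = -3.53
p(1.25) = 1.00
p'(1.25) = -0.67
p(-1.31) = 3.99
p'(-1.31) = -2.43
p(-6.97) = 0.81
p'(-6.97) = -0.71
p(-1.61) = 4.85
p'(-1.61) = -3.44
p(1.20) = 1.03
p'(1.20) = -0.67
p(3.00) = 0.00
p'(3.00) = -0.50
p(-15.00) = 4.50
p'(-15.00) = -0.38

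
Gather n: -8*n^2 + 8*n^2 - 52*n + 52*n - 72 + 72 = 0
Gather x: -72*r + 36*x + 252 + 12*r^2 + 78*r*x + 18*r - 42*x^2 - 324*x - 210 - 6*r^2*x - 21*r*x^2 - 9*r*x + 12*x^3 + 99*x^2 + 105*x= 12*r^2 - 54*r + 12*x^3 + x^2*(57 - 21*r) + x*(-6*r^2 + 69*r - 183) + 42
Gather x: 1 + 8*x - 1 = 8*x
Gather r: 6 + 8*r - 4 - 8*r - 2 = 0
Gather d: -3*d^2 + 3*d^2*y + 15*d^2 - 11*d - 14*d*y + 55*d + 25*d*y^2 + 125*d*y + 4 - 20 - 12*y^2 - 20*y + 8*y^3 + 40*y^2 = d^2*(3*y + 12) + d*(25*y^2 + 111*y + 44) + 8*y^3 + 28*y^2 - 20*y - 16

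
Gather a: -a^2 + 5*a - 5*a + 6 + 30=36 - a^2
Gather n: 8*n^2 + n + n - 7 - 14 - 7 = 8*n^2 + 2*n - 28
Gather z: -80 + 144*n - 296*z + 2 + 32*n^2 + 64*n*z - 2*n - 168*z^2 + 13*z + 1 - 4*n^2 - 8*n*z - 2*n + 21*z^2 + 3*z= 28*n^2 + 140*n - 147*z^2 + z*(56*n - 280) - 77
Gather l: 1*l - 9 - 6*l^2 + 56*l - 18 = -6*l^2 + 57*l - 27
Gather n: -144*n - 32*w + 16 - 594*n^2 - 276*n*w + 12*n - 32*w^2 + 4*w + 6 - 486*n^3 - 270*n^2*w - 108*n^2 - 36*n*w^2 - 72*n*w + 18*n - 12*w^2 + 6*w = -486*n^3 + n^2*(-270*w - 702) + n*(-36*w^2 - 348*w - 114) - 44*w^2 - 22*w + 22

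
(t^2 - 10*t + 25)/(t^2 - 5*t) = (t - 5)/t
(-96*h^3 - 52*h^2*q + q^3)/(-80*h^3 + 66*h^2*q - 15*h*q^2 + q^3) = (12*h^2 + 8*h*q + q^2)/(10*h^2 - 7*h*q + q^2)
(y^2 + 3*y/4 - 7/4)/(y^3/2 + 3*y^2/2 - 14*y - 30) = (4*y^2 + 3*y - 7)/(2*(y^3 + 3*y^2 - 28*y - 60))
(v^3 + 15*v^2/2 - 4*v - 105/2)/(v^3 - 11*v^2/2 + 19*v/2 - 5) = (v^2 + 10*v + 21)/(v^2 - 3*v + 2)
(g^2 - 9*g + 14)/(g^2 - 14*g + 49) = (g - 2)/(g - 7)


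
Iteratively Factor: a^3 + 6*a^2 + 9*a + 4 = (a + 1)*(a^2 + 5*a + 4) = (a + 1)^2*(a + 4)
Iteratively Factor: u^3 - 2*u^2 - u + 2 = (u - 1)*(u^2 - u - 2) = (u - 2)*(u - 1)*(u + 1)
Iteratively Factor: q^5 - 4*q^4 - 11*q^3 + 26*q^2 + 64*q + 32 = (q - 4)*(q^4 - 11*q^2 - 18*q - 8) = (q - 4)*(q + 1)*(q^3 - q^2 - 10*q - 8) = (q - 4)^2*(q + 1)*(q^2 + 3*q + 2) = (q - 4)^2*(q + 1)*(q + 2)*(q + 1)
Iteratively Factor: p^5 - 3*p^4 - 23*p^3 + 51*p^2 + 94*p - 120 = (p - 5)*(p^4 + 2*p^3 - 13*p^2 - 14*p + 24) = (p - 5)*(p + 4)*(p^3 - 2*p^2 - 5*p + 6) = (p - 5)*(p + 2)*(p + 4)*(p^2 - 4*p + 3) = (p - 5)*(p - 1)*(p + 2)*(p + 4)*(p - 3)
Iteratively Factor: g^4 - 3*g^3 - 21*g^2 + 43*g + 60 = (g + 1)*(g^3 - 4*g^2 - 17*g + 60) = (g - 5)*(g + 1)*(g^2 + g - 12) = (g - 5)*(g + 1)*(g + 4)*(g - 3)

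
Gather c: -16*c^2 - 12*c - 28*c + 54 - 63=-16*c^2 - 40*c - 9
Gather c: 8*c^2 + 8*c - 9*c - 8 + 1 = 8*c^2 - c - 7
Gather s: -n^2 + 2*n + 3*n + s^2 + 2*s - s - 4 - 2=-n^2 + 5*n + s^2 + s - 6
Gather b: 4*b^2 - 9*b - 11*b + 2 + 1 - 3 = 4*b^2 - 20*b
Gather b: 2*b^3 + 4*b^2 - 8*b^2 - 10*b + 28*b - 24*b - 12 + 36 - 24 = 2*b^3 - 4*b^2 - 6*b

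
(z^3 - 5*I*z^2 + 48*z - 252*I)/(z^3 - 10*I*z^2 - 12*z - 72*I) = (z + 7*I)/(z + 2*I)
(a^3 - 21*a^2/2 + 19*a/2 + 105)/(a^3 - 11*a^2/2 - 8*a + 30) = (a - 7)/(a - 2)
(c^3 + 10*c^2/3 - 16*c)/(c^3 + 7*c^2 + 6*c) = (c - 8/3)/(c + 1)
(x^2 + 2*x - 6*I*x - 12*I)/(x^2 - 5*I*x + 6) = (x + 2)/(x + I)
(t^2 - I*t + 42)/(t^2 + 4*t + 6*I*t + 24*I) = (t - 7*I)/(t + 4)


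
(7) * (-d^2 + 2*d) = -7*d^2 + 14*d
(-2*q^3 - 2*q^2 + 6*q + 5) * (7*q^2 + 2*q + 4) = -14*q^5 - 18*q^4 + 30*q^3 + 39*q^2 + 34*q + 20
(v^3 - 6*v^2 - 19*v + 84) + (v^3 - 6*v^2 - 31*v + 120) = 2*v^3 - 12*v^2 - 50*v + 204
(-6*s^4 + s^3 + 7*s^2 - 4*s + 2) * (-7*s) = 42*s^5 - 7*s^4 - 49*s^3 + 28*s^2 - 14*s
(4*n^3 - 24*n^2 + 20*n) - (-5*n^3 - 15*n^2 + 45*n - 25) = 9*n^3 - 9*n^2 - 25*n + 25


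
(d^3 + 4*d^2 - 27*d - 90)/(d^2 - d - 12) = (d^2 + d - 30)/(d - 4)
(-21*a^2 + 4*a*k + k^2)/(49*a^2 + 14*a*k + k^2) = (-3*a + k)/(7*a + k)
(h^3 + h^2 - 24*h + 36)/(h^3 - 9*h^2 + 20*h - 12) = (h^2 + 3*h - 18)/(h^2 - 7*h + 6)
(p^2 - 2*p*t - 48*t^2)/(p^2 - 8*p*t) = (p + 6*t)/p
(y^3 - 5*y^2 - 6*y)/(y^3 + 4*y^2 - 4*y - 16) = y*(y^2 - 5*y - 6)/(y^3 + 4*y^2 - 4*y - 16)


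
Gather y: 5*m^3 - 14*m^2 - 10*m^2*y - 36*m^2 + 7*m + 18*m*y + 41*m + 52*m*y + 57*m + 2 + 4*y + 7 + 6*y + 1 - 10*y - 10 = 5*m^3 - 50*m^2 + 105*m + y*(-10*m^2 + 70*m)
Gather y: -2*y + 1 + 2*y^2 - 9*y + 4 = 2*y^2 - 11*y + 5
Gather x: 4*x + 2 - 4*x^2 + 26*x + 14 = -4*x^2 + 30*x + 16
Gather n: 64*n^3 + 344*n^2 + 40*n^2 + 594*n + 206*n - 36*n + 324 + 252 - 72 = 64*n^3 + 384*n^2 + 764*n + 504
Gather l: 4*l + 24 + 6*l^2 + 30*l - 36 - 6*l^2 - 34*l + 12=0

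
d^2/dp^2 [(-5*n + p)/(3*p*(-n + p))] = 2*(-5*n^3 + 15*n^2*p - 15*n*p^2 + p^3)/(3*p^3*(-n^3 + 3*n^2*p - 3*n*p^2 + p^3))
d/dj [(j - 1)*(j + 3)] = 2*j + 2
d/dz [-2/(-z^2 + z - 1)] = 2*(1 - 2*z)/(z^2 - z + 1)^2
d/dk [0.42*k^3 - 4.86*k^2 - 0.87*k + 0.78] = 1.26*k^2 - 9.72*k - 0.87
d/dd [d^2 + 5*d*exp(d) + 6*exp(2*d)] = 5*d*exp(d) + 2*d + 12*exp(2*d) + 5*exp(d)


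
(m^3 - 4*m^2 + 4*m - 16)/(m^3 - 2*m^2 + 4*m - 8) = (m - 4)/(m - 2)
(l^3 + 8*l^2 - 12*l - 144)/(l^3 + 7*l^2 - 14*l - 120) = (l + 6)/(l + 5)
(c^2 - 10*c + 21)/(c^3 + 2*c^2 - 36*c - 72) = (c^2 - 10*c + 21)/(c^3 + 2*c^2 - 36*c - 72)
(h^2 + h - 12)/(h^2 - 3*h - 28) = (h - 3)/(h - 7)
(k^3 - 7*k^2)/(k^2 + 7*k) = k*(k - 7)/(k + 7)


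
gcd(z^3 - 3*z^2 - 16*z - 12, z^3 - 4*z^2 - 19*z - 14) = z^2 + 3*z + 2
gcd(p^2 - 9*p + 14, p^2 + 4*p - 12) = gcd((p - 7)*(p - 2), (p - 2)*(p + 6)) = p - 2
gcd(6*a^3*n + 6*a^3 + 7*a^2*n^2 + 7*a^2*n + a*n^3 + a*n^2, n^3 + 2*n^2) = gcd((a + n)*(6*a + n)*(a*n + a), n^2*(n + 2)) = 1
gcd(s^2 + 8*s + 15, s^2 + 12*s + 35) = s + 5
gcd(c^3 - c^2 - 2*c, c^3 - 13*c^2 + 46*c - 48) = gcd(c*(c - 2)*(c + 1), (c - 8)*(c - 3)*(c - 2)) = c - 2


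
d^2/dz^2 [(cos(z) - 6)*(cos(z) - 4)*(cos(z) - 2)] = -179*cos(z)/4 + 24*cos(2*z) - 9*cos(3*z)/4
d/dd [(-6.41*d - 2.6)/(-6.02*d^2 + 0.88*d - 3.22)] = (-38.5882*d^2 - 31.304*d + 22.9282)/(36.2404*d^4 - 10.5952*d^3 + 39.5432*d^2 - 5.6672*d + 10.3684)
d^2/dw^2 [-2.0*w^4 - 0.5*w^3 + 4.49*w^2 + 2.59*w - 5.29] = -24.0*w^2 - 3.0*w + 8.98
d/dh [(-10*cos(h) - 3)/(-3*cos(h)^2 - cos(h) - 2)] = (-30*sin(h)^2 + 18*cos(h) + 13)*sin(h)/(3*cos(h)^2 + cos(h) + 2)^2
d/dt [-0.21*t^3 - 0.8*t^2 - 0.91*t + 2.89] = -0.63*t^2 - 1.6*t - 0.91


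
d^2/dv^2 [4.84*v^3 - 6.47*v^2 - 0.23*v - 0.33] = 29.04*v - 12.94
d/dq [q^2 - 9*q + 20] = 2*q - 9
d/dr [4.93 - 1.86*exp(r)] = -1.86*exp(r)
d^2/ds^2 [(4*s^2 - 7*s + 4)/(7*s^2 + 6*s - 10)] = 2*(-511*s^3 + 1428*s^2 - 966*s + 404)/(343*s^6 + 882*s^5 - 714*s^4 - 2304*s^3 + 1020*s^2 + 1800*s - 1000)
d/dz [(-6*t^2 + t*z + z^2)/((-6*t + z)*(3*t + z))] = -4*t/(36*t^2 - 12*t*z + z^2)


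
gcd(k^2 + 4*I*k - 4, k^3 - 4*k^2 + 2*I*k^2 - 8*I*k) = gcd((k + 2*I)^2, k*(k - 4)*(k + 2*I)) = k + 2*I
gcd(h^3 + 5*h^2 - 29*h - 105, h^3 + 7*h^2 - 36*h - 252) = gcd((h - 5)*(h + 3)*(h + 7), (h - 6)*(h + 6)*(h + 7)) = h + 7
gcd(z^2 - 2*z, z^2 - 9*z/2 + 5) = z - 2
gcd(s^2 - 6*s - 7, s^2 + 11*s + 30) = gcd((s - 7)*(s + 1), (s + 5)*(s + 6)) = 1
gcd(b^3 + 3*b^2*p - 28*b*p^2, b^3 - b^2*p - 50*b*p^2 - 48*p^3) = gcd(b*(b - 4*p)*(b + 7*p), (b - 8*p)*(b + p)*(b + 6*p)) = 1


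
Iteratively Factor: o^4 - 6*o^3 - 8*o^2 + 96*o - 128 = (o - 2)*(o^3 - 4*o^2 - 16*o + 64) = (o - 4)*(o - 2)*(o^2 - 16) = (o - 4)*(o - 2)*(o + 4)*(o - 4)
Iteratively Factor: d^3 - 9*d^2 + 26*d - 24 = (d - 2)*(d^2 - 7*d + 12) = (d - 3)*(d - 2)*(d - 4)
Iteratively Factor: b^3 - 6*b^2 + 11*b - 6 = (b - 3)*(b^2 - 3*b + 2) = (b - 3)*(b - 1)*(b - 2)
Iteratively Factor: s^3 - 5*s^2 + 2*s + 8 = (s - 4)*(s^2 - s - 2) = (s - 4)*(s + 1)*(s - 2)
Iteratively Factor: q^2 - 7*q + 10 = (q - 2)*(q - 5)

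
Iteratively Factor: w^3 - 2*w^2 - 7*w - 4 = (w + 1)*(w^2 - 3*w - 4) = (w + 1)^2*(w - 4)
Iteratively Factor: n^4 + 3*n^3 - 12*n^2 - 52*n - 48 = (n + 3)*(n^3 - 12*n - 16) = (n + 2)*(n + 3)*(n^2 - 2*n - 8) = (n + 2)^2*(n + 3)*(n - 4)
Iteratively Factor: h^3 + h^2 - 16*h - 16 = (h - 4)*(h^2 + 5*h + 4) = (h - 4)*(h + 1)*(h + 4)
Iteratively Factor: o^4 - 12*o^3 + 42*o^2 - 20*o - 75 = (o - 5)*(o^3 - 7*o^2 + 7*o + 15) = (o - 5)*(o + 1)*(o^2 - 8*o + 15) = (o - 5)^2*(o + 1)*(o - 3)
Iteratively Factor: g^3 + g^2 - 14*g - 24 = (g + 3)*(g^2 - 2*g - 8) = (g + 2)*(g + 3)*(g - 4)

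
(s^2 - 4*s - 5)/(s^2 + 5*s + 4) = (s - 5)/(s + 4)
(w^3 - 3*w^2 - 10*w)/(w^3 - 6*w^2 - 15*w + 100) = w*(w + 2)/(w^2 - w - 20)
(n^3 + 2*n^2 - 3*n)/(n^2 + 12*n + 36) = n*(n^2 + 2*n - 3)/(n^2 + 12*n + 36)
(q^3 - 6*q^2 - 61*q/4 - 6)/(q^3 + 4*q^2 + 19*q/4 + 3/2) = (q - 8)/(q + 2)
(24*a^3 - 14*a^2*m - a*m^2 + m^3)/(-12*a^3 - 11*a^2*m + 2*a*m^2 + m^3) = (-2*a + m)/(a + m)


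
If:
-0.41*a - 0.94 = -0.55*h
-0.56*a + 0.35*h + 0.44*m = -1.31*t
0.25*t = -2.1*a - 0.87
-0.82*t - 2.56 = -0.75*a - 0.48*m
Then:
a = -0.23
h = 1.54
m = 3.07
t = -1.54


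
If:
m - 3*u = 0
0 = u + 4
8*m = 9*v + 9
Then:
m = -12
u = -4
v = -35/3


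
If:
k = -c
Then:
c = -k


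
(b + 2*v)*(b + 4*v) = b^2 + 6*b*v + 8*v^2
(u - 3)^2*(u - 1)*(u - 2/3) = u^4 - 23*u^3/3 + 59*u^2/3 - 19*u + 6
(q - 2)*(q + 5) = q^2 + 3*q - 10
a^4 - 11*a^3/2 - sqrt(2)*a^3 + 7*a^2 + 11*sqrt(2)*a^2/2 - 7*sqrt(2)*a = a*(a - 7/2)*(a - 2)*(a - sqrt(2))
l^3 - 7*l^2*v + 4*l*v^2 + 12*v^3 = (l - 6*v)*(l - 2*v)*(l + v)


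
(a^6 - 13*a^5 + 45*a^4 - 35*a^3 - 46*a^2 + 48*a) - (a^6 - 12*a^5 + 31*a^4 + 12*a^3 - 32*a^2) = -a^5 + 14*a^4 - 47*a^3 - 14*a^2 + 48*a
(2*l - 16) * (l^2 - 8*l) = 2*l^3 - 32*l^2 + 128*l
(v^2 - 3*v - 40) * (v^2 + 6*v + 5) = v^4 + 3*v^3 - 53*v^2 - 255*v - 200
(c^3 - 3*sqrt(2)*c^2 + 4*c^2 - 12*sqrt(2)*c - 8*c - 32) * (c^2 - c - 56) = c^5 - 3*sqrt(2)*c^4 + 3*c^4 - 68*c^3 - 9*sqrt(2)*c^3 - 248*c^2 + 180*sqrt(2)*c^2 + 480*c + 672*sqrt(2)*c + 1792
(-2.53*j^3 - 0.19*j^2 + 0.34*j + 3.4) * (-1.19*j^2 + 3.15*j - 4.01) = 3.0107*j^5 - 7.7434*j^4 + 9.1422*j^3 - 2.2131*j^2 + 9.3466*j - 13.634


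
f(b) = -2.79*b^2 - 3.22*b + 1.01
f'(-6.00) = 30.26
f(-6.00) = -80.11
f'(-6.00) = 30.26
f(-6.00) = -80.11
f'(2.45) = -16.89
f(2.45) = -23.63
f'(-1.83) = 6.99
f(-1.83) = -2.44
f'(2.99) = -19.90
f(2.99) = -33.56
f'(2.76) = -18.62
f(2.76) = -29.13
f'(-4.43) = 21.50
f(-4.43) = -39.48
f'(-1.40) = 4.59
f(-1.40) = 0.05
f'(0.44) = -5.68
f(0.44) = -0.95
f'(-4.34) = 21.00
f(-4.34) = -37.57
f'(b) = -5.58*b - 3.22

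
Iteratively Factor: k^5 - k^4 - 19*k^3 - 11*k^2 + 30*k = (k)*(k^4 - k^3 - 19*k^2 - 11*k + 30) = k*(k - 1)*(k^3 - 19*k - 30) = k*(k - 1)*(k + 2)*(k^2 - 2*k - 15) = k*(k - 1)*(k + 2)*(k + 3)*(k - 5)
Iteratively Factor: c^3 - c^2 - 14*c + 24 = (c - 3)*(c^2 + 2*c - 8) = (c - 3)*(c - 2)*(c + 4)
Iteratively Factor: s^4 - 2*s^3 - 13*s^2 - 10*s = (s + 2)*(s^3 - 4*s^2 - 5*s) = s*(s + 2)*(s^2 - 4*s - 5) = s*(s + 1)*(s + 2)*(s - 5)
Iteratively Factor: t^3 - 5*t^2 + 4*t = (t)*(t^2 - 5*t + 4) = t*(t - 4)*(t - 1)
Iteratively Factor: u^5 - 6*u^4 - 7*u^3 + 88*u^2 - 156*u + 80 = (u - 2)*(u^4 - 4*u^3 - 15*u^2 + 58*u - 40) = (u - 5)*(u - 2)*(u^3 + u^2 - 10*u + 8) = (u - 5)*(u - 2)^2*(u^2 + 3*u - 4) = (u - 5)*(u - 2)^2*(u - 1)*(u + 4)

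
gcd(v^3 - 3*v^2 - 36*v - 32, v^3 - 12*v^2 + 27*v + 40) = v^2 - 7*v - 8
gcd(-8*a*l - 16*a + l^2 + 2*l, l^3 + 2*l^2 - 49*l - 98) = l + 2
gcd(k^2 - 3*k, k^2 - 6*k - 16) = 1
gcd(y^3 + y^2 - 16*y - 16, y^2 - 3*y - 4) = y^2 - 3*y - 4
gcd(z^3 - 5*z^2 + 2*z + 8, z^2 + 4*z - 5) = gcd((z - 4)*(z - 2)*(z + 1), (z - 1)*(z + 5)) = 1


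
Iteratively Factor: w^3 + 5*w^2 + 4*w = (w + 1)*(w^2 + 4*w) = (w + 1)*(w + 4)*(w)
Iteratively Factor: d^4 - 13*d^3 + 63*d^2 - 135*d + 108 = (d - 4)*(d^3 - 9*d^2 + 27*d - 27) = (d - 4)*(d - 3)*(d^2 - 6*d + 9) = (d - 4)*(d - 3)^2*(d - 3)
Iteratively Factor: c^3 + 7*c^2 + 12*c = (c)*(c^2 + 7*c + 12) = c*(c + 4)*(c + 3)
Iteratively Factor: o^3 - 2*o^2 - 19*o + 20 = (o + 4)*(o^2 - 6*o + 5) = (o - 1)*(o + 4)*(o - 5)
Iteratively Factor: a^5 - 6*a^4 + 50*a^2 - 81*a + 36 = (a - 4)*(a^4 - 2*a^3 - 8*a^2 + 18*a - 9) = (a - 4)*(a - 1)*(a^3 - a^2 - 9*a + 9) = (a - 4)*(a - 1)^2*(a^2 - 9) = (a - 4)*(a - 3)*(a - 1)^2*(a + 3)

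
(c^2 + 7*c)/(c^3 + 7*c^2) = 1/c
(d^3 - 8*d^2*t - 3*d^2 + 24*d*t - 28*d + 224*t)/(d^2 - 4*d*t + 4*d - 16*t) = (-d^2 + 8*d*t + 7*d - 56*t)/(-d + 4*t)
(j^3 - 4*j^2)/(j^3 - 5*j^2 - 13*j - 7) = j^2*(4 - j)/(-j^3 + 5*j^2 + 13*j + 7)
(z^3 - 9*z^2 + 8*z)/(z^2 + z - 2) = z*(z - 8)/(z + 2)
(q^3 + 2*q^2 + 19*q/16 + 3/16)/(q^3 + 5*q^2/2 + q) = (16*q^3 + 32*q^2 + 19*q + 3)/(8*q*(2*q^2 + 5*q + 2))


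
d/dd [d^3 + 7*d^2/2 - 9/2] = d*(3*d + 7)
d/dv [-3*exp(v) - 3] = -3*exp(v)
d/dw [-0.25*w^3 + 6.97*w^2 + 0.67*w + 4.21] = -0.75*w^2 + 13.94*w + 0.67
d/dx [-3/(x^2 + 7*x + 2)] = 3*(2*x + 7)/(x^2 + 7*x + 2)^2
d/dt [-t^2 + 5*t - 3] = 5 - 2*t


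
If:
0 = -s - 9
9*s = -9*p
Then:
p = 9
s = -9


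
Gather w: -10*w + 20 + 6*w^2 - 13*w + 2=6*w^2 - 23*w + 22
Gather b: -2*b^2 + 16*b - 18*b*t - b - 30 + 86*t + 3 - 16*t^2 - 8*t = -2*b^2 + b*(15 - 18*t) - 16*t^2 + 78*t - 27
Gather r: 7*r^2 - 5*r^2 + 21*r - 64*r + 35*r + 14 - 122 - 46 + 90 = 2*r^2 - 8*r - 64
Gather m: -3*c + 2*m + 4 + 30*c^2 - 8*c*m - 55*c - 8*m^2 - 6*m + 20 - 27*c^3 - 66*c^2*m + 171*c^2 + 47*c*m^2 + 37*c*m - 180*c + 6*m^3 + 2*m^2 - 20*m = -27*c^3 + 201*c^2 - 238*c + 6*m^3 + m^2*(47*c - 6) + m*(-66*c^2 + 29*c - 24) + 24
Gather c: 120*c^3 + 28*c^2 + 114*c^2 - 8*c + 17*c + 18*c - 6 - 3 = 120*c^3 + 142*c^2 + 27*c - 9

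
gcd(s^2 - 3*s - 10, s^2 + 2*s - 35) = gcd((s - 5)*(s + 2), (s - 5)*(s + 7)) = s - 5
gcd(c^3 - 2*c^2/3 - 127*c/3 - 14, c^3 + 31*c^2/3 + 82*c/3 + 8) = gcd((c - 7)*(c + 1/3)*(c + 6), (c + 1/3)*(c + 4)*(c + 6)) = c^2 + 19*c/3 + 2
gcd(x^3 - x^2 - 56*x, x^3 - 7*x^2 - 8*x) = x^2 - 8*x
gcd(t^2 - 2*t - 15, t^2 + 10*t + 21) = t + 3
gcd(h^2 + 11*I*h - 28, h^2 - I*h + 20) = h + 4*I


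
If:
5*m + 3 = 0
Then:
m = -3/5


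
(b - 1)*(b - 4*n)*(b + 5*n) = b^3 + b^2*n - b^2 - 20*b*n^2 - b*n + 20*n^2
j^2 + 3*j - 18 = (j - 3)*(j + 6)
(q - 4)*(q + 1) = q^2 - 3*q - 4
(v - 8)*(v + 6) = v^2 - 2*v - 48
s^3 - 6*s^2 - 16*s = s*(s - 8)*(s + 2)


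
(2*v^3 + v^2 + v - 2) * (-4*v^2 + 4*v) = -8*v^5 + 4*v^4 + 12*v^2 - 8*v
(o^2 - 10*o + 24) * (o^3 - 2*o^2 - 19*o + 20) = o^5 - 12*o^4 + 25*o^3 + 162*o^2 - 656*o + 480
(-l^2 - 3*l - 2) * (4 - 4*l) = 4*l^3 + 8*l^2 - 4*l - 8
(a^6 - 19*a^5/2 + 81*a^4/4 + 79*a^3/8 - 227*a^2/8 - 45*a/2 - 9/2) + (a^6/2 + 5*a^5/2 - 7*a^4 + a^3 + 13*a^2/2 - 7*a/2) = 3*a^6/2 - 7*a^5 + 53*a^4/4 + 87*a^3/8 - 175*a^2/8 - 26*a - 9/2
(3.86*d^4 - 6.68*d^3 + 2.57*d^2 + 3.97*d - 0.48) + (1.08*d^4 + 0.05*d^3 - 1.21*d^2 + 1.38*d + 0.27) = 4.94*d^4 - 6.63*d^3 + 1.36*d^2 + 5.35*d - 0.21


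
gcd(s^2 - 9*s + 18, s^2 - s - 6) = s - 3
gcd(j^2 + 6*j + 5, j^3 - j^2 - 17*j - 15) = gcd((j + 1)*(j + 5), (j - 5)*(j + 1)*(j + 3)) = j + 1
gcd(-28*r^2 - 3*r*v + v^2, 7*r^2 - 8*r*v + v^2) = 7*r - v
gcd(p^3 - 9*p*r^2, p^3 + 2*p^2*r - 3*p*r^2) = p^2 + 3*p*r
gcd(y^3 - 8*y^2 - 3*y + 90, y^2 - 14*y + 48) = y - 6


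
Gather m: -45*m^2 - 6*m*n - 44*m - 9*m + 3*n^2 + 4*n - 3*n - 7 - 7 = -45*m^2 + m*(-6*n - 53) + 3*n^2 + n - 14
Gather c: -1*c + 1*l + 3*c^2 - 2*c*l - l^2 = 3*c^2 + c*(-2*l - 1) - l^2 + l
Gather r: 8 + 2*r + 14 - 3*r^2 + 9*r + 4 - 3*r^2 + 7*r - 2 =-6*r^2 + 18*r + 24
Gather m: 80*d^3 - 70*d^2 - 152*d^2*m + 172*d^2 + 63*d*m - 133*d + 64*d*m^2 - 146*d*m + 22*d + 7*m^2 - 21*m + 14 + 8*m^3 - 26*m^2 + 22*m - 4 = 80*d^3 + 102*d^2 - 111*d + 8*m^3 + m^2*(64*d - 19) + m*(-152*d^2 - 83*d + 1) + 10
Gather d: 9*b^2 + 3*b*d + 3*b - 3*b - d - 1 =9*b^2 + d*(3*b - 1) - 1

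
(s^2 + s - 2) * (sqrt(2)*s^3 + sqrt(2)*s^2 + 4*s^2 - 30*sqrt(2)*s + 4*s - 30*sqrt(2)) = sqrt(2)*s^5 + 2*sqrt(2)*s^4 + 4*s^4 - 31*sqrt(2)*s^3 + 8*s^3 - 62*sqrt(2)*s^2 - 4*s^2 - 8*s + 30*sqrt(2)*s + 60*sqrt(2)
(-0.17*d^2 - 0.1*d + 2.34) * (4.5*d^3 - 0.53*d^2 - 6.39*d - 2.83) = -0.765*d^5 - 0.3599*d^4 + 11.6693*d^3 - 0.1201*d^2 - 14.6696*d - 6.6222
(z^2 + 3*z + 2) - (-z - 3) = z^2 + 4*z + 5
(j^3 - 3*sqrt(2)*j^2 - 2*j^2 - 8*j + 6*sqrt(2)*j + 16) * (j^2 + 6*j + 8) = j^5 - 3*sqrt(2)*j^4 + 4*j^4 - 12*sqrt(2)*j^3 - 12*j^3 - 48*j^2 + 12*sqrt(2)*j^2 + 32*j + 48*sqrt(2)*j + 128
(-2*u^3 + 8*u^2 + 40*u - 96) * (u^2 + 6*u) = -2*u^5 - 4*u^4 + 88*u^3 + 144*u^2 - 576*u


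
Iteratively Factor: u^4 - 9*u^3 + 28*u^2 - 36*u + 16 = (u - 4)*(u^3 - 5*u^2 + 8*u - 4) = (u - 4)*(u - 2)*(u^2 - 3*u + 2) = (u - 4)*(u - 2)^2*(u - 1)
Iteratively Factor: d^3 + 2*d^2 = (d)*(d^2 + 2*d) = d*(d + 2)*(d)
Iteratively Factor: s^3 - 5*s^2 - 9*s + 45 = (s - 5)*(s^2 - 9) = (s - 5)*(s + 3)*(s - 3)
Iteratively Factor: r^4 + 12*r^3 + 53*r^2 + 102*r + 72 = (r + 4)*(r^3 + 8*r^2 + 21*r + 18) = (r + 2)*(r + 4)*(r^2 + 6*r + 9) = (r + 2)*(r + 3)*(r + 4)*(r + 3)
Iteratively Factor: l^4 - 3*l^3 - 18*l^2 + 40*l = (l - 2)*(l^3 - l^2 - 20*l) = l*(l - 2)*(l^2 - l - 20) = l*(l - 2)*(l + 4)*(l - 5)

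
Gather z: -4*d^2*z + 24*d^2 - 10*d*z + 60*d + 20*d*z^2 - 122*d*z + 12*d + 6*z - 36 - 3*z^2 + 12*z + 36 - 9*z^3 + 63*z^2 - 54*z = 24*d^2 + 72*d - 9*z^3 + z^2*(20*d + 60) + z*(-4*d^2 - 132*d - 36)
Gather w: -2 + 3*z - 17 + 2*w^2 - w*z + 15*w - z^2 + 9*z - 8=2*w^2 + w*(15 - z) - z^2 + 12*z - 27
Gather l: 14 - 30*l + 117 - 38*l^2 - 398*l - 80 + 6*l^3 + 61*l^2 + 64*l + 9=6*l^3 + 23*l^2 - 364*l + 60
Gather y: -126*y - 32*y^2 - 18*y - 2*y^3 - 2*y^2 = -2*y^3 - 34*y^2 - 144*y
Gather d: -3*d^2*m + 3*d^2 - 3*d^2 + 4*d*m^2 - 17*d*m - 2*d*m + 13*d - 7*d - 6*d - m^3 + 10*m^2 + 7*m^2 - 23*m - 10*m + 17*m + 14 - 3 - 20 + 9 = -3*d^2*m + d*(4*m^2 - 19*m) - m^3 + 17*m^2 - 16*m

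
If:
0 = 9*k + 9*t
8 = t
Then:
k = -8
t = 8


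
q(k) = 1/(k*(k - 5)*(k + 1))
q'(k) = -1/(k*(k - 5)*(k + 1)^2) - 1/(k*(k - 5)^2*(k + 1)) - 1/(k^2*(k - 5)*(k + 1)) = (-k*(k - 5) - k*(k + 1) - (k - 5)*(k + 1))/(k^2*(k - 5)^2*(k + 1)^2)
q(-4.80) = -0.01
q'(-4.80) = -0.00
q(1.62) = -0.07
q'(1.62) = 0.05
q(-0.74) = 0.91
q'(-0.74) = -2.10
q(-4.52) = -0.01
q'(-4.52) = -0.00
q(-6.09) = -0.00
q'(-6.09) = -0.00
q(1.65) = -0.07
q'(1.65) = 0.05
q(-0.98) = 8.53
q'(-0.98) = -416.46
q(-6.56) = -0.00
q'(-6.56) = -0.00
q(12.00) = 0.00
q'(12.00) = 0.00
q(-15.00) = 0.00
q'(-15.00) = 0.00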